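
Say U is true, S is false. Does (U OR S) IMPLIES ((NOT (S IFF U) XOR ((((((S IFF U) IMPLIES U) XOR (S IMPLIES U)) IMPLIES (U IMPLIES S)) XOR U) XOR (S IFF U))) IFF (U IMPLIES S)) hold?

false

U OR S = true OR false = true
S IFF U = false IFF true = false
NOT (S IFF U) = NOT false = true
S IFF U = false IFF true = false
(S IFF U) IMPLIES U = false IMPLIES true = true
S IMPLIES U = false IMPLIES true = true
((S IFF U) IMPLIES U) XOR (S IMPLIES U) = true XOR true = false
U IMPLIES S = true IMPLIES false = false
(((S IFF U) IMPLIES U) XOR (S IMPLIES U)) IMPLIES (U IMPLIES S) = false IMPLIES false = true
((((S IFF U) IMPLIES U) XOR (S IMPLIES U)) IMPLIES (U IMPLIES S)) XOR U = true XOR true = false
S IFF U = false IFF true = false
(((((S IFF U) IMPLIES U) XOR (S IMPLIES U)) IMPLIES (U IMPLIES S)) XOR U) XOR (S IFF U) = false XOR false = false
NOT (S IFF U) XOR ((((((S IFF U) IMPLIES U) XOR (S IMPLIES U)) IMPLIES (U IMPLIES S)) XOR U) XOR (S IFF U)) = true XOR false = true
U IMPLIES S = true IMPLIES false = false
(NOT (S IFF U) XOR ((((((S IFF U) IMPLIES U) XOR (S IMPLIES U)) IMPLIES (U IMPLIES S)) XOR U) XOR (S IFF U))) IFF (U IMPLIES S) = true IFF false = false
(U OR S) IMPLIES ((NOT (S IFF U) XOR ((((((S IFF U) IMPLIES U) XOR (S IMPLIES U)) IMPLIES (U IMPLIES S)) XOR U) XOR (S IFF U))) IFF (U IMPLIES S)) = true IMPLIES false = false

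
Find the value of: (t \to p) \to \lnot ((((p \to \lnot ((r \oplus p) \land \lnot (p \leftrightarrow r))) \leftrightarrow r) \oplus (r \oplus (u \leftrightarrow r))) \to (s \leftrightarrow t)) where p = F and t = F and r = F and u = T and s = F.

t \to p = F \to F = T
r \oplus p = F \oplus F = F
p \leftrightarrow r = F \leftrightarrow F = T
\lnot (p \leftrightarrow r) = \lnot T = F
(r \oplus p) \land \lnot (p \leftrightarrow r) = F \land F = F
\lnot ((r \oplus p) \land \lnot (p \leftrightarrow r)) = \lnot F = T
p \to \lnot ((r \oplus p) \land \lnot (p \leftrightarrow r)) = F \to T = T
(p \to \lnot ((r \oplus p) \land \lnot (p \leftrightarrow r))) \leftrightarrow r = T \leftrightarrow F = F
u \leftrightarrow r = T \leftrightarrow F = F
r \oplus (u \leftrightarrow r) = F \oplus F = F
((p \to \lnot ((r \oplus p) \land \lnot (p \leftrightarrow r))) \leftrightarrow r) \oplus (r \oplus (u \leftrightarrow r)) = F \oplus F = F
s \leftrightarrow t = F \leftrightarrow F = T
(((p \to \lnot ((r \oplus p) \land \lnot (p \leftrightarrow r))) \leftrightarrow r) \oplus (r \oplus (u \leftrightarrow r))) \to (s \leftrightarrow t) = F \to T = T
\lnot ((((p \to \lnot ((r \oplus p) \land \lnot (p \leftrightarrow r))) \leftrightarrow r) \oplus (r \oplus (u \leftrightarrow r))) \to (s \leftrightarrow t)) = \lnot T = F
(t \to p) \to \lnot ((((p \to \lnot ((r \oplus p) \land \lnot (p \leftrightarrow r))) \leftrightarrow r) \oplus (r \oplus (u \leftrightarrow r))) \to (s \leftrightarrow t)) = T \to F = F

F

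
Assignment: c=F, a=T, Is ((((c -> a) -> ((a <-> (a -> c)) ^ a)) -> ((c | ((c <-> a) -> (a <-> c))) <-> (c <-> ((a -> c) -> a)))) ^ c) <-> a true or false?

F

Substituting c=F, a=T:
c -> a = F -> T = T
a -> c = T -> F = F
a <-> (a -> c) = T <-> F = F
(a <-> (a -> c)) ^ a = F ^ T = T
(c -> a) -> ((a <-> (a -> c)) ^ a) = T -> T = T
c <-> a = F <-> T = F
a <-> c = T <-> F = F
(c <-> a) -> (a <-> c) = F -> F = T
c | ((c <-> a) -> (a <-> c)) = F | T = T
a -> c = T -> F = F
(a -> c) -> a = F -> T = T
c <-> ((a -> c) -> a) = F <-> T = F
(c | ((c <-> a) -> (a <-> c))) <-> (c <-> ((a -> c) -> a)) = T <-> F = F
((c -> a) -> ((a <-> (a -> c)) ^ a)) -> ((c | ((c <-> a) -> (a <-> c))) <-> (c <-> ((a -> c) -> a))) = T -> F = F
(((c -> a) -> ((a <-> (a -> c)) ^ a)) -> ((c | ((c <-> a) -> (a <-> c))) <-> (c <-> ((a -> c) -> a)))) ^ c = F ^ F = F
((((c -> a) -> ((a <-> (a -> c)) ^ a)) -> ((c | ((c <-> a) -> (a <-> c))) <-> (c <-> ((a -> c) -> a)))) ^ c) <-> a = F <-> T = F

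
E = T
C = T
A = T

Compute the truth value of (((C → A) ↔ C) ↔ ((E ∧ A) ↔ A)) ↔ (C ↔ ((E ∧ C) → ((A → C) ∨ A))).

C → A = T → T = T
(C → A) ↔ C = T ↔ T = T
E ∧ A = T ∧ T = T
(E ∧ A) ↔ A = T ↔ T = T
((C → A) ↔ C) ↔ ((E ∧ A) ↔ A) = T ↔ T = T
E ∧ C = T ∧ T = T
A → C = T → T = T
(A → C) ∨ A = T ∨ T = T
(E ∧ C) → ((A → C) ∨ A) = T → T = T
C ↔ ((E ∧ C) → ((A → C) ∨ A)) = T ↔ T = T
(((C → A) ↔ C) ↔ ((E ∧ A) ↔ A)) ↔ (C ↔ ((E ∧ C) → ((A → C) ∨ A))) = T ↔ T = T

T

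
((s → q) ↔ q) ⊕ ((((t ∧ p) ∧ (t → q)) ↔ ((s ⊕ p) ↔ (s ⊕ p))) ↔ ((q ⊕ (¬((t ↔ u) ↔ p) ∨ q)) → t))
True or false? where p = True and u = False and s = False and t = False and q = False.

False

Substituting p=True, u=False, s=False, t=False, q=False:
s → q = False → False = True
(s → q) ↔ q = True ↔ False = False
t ∧ p = False ∧ True = False
t → q = False → False = True
(t ∧ p) ∧ (t → q) = False ∧ True = False
s ⊕ p = False ⊕ True = True
s ⊕ p = False ⊕ True = True
(s ⊕ p) ↔ (s ⊕ p) = True ↔ True = True
((t ∧ p) ∧ (t → q)) ↔ ((s ⊕ p) ↔ (s ⊕ p)) = False ↔ True = False
t ↔ u = False ↔ False = True
(t ↔ u) ↔ p = True ↔ True = True
¬((t ↔ u) ↔ p) = ¬True = False
¬((t ↔ u) ↔ p) ∨ q = False ∨ False = False
q ⊕ (¬((t ↔ u) ↔ p) ∨ q) = False ⊕ False = False
(q ⊕ (¬((t ↔ u) ↔ p) ∨ q)) → t = False → False = True
(((t ∧ p) ∧ (t → q)) ↔ ((s ⊕ p) ↔ (s ⊕ p))) ↔ ((q ⊕ (¬((t ↔ u) ↔ p) ∨ q)) → t) = False ↔ True = False
((s → q) ↔ q) ⊕ ((((t ∧ p) ∧ (t → q)) ↔ ((s ⊕ p) ↔ (s ⊕ p))) ↔ ((q ⊕ (¬((t ↔ u) ↔ p) ∨ q)) → t)) = False ⊕ False = False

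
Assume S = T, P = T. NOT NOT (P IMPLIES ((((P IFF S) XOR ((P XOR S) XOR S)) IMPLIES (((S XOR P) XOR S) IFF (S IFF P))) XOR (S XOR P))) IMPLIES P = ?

P IFF S = T IFF T = T
P XOR S = T XOR T = F
(P XOR S) XOR S = F XOR T = T
(P IFF S) XOR ((P XOR S) XOR S) = T XOR T = F
S XOR P = T XOR T = F
(S XOR P) XOR S = F XOR T = T
S IFF P = T IFF T = T
((S XOR P) XOR S) IFF (S IFF P) = T IFF T = T
((P IFF S) XOR ((P XOR S) XOR S)) IMPLIES (((S XOR P) XOR S) IFF (S IFF P)) = F IMPLIES T = T
S XOR P = T XOR T = F
(((P IFF S) XOR ((P XOR S) XOR S)) IMPLIES (((S XOR P) XOR S) IFF (S IFF P))) XOR (S XOR P) = T XOR F = T
P IMPLIES ((((P IFF S) XOR ((P XOR S) XOR S)) IMPLIES (((S XOR P) XOR S) IFF (S IFF P))) XOR (S XOR P)) = T IMPLIES T = T
NOT (P IMPLIES ((((P IFF S) XOR ((P XOR S) XOR S)) IMPLIES (((S XOR P) XOR S) IFF (S IFF P))) XOR (S XOR P))) = NOT T = F
NOT NOT (P IMPLIES ((((P IFF S) XOR ((P XOR S) XOR S)) IMPLIES (((S XOR P) XOR S) IFF (S IFF P))) XOR (S XOR P))) = NOT F = T
NOT NOT (P IMPLIES ((((P IFF S) XOR ((P XOR S) XOR S)) IMPLIES (((S XOR P) XOR S) IFF (S IFF P))) XOR (S XOR P))) IMPLIES P = T IMPLIES T = T

T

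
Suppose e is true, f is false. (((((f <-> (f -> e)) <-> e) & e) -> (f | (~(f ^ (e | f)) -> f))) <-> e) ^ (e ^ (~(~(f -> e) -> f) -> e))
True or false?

f -> e = False -> True = True
f <-> (f -> e) = False <-> True = False
(f <-> (f -> e)) <-> e = False <-> True = False
((f <-> (f -> e)) <-> e) & e = False & True = False
e | f = True | False = True
f ^ (e | f) = False ^ True = True
~(f ^ (e | f)) = ~True = False
~(f ^ (e | f)) -> f = False -> False = True
f | (~(f ^ (e | f)) -> f) = False | True = True
(((f <-> (f -> e)) <-> e) & e) -> (f | (~(f ^ (e | f)) -> f)) = False -> True = True
((((f <-> (f -> e)) <-> e) & e) -> (f | (~(f ^ (e | f)) -> f))) <-> e = True <-> True = True
f -> e = False -> True = True
~(f -> e) = ~True = False
~(f -> e) -> f = False -> False = True
~(~(f -> e) -> f) = ~True = False
~(~(f -> e) -> f) -> e = False -> True = True
e ^ (~(~(f -> e) -> f) -> e) = True ^ True = False
(((((f <-> (f -> e)) <-> e) & e) -> (f | (~(f ^ (e | f)) -> f))) <-> e) ^ (e ^ (~(~(f -> e) -> f) -> e)) = True ^ False = True

True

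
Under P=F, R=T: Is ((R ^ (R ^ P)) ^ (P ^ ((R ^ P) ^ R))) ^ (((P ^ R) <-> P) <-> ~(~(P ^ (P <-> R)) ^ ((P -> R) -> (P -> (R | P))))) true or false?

F

R ^ P = T ^ F = T
R ^ (R ^ P) = T ^ T = F
R ^ P = T ^ F = T
(R ^ P) ^ R = T ^ T = F
P ^ ((R ^ P) ^ R) = F ^ F = F
(R ^ (R ^ P)) ^ (P ^ ((R ^ P) ^ R)) = F ^ F = F
P ^ R = F ^ T = T
(P ^ R) <-> P = T <-> F = F
P <-> R = F <-> T = F
P ^ (P <-> R) = F ^ F = F
~(P ^ (P <-> R)) = ~F = T
P -> R = F -> T = T
R | P = T | F = T
P -> (R | P) = F -> T = T
(P -> R) -> (P -> (R | P)) = T -> T = T
~(P ^ (P <-> R)) ^ ((P -> R) -> (P -> (R | P))) = T ^ T = F
~(~(P ^ (P <-> R)) ^ ((P -> R) -> (P -> (R | P)))) = ~F = T
((P ^ R) <-> P) <-> ~(~(P ^ (P <-> R)) ^ ((P -> R) -> (P -> (R | P)))) = F <-> T = F
((R ^ (R ^ P)) ^ (P ^ ((R ^ P) ^ R))) ^ (((P ^ R) <-> P) <-> ~(~(P ^ (P <-> R)) ^ ((P -> R) -> (P -> (R | P))))) = F ^ F = F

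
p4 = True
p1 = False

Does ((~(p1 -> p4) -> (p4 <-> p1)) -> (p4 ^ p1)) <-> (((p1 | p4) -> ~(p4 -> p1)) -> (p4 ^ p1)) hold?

p1 -> p4 = False -> True = True
~(p1 -> p4) = ~True = False
p4 <-> p1 = True <-> False = False
~(p1 -> p4) -> (p4 <-> p1) = False -> False = True
p4 ^ p1 = True ^ False = True
(~(p1 -> p4) -> (p4 <-> p1)) -> (p4 ^ p1) = True -> True = True
p1 | p4 = False | True = True
p4 -> p1 = True -> False = False
~(p4 -> p1) = ~False = True
(p1 | p4) -> ~(p4 -> p1) = True -> True = True
p4 ^ p1 = True ^ False = True
((p1 | p4) -> ~(p4 -> p1)) -> (p4 ^ p1) = True -> True = True
((~(p1 -> p4) -> (p4 <-> p1)) -> (p4 ^ p1)) <-> (((p1 | p4) -> ~(p4 -> p1)) -> (p4 ^ p1)) = True <-> True = True

True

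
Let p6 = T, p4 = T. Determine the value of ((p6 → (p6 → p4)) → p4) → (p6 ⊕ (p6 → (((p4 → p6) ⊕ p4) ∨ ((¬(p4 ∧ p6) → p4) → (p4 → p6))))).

Substituting p6=T, p4=T:
p6 → p4 = T → T = T
p6 → (p6 → p4) = T → T = T
(p6 → (p6 → p4)) → p4 = T → T = T
p4 → p6 = T → T = T
(p4 → p6) ⊕ p4 = T ⊕ T = F
p4 ∧ p6 = T ∧ T = T
¬(p4 ∧ p6) = ¬T = F
¬(p4 ∧ p6) → p4 = F → T = T
p4 → p6 = T → T = T
(¬(p4 ∧ p6) → p4) → (p4 → p6) = T → T = T
((p4 → p6) ⊕ p4) ∨ ((¬(p4 ∧ p6) → p4) → (p4 → p6)) = F ∨ T = T
p6 → (((p4 → p6) ⊕ p4) ∨ ((¬(p4 ∧ p6) → p4) → (p4 → p6))) = T → T = T
p6 ⊕ (p6 → (((p4 → p6) ⊕ p4) ∨ ((¬(p4 ∧ p6) → p4) → (p4 → p6)))) = T ⊕ T = F
((p6 → (p6 → p4)) → p4) → (p6 ⊕ (p6 → (((p4 → p6) ⊕ p4) ∨ ((¬(p4 ∧ p6) → p4) → (p4 → p6))))) = T → F = F

F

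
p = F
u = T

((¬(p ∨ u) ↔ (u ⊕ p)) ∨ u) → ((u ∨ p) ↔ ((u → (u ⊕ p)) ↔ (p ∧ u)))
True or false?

Substituting p=F, u=T:
p ∨ u = F ∨ T = T
¬(p ∨ u) = ¬T = F
u ⊕ p = T ⊕ F = T
¬(p ∨ u) ↔ (u ⊕ p) = F ↔ T = F
(¬(p ∨ u) ↔ (u ⊕ p)) ∨ u = F ∨ T = T
u ∨ p = T ∨ F = T
u ⊕ p = T ⊕ F = T
u → (u ⊕ p) = T → T = T
p ∧ u = F ∧ T = F
(u → (u ⊕ p)) ↔ (p ∧ u) = T ↔ F = F
(u ∨ p) ↔ ((u → (u ⊕ p)) ↔ (p ∧ u)) = T ↔ F = F
((¬(p ∨ u) ↔ (u ⊕ p)) ∨ u) → ((u ∨ p) ↔ ((u → (u ⊕ p)) ↔ (p ∧ u))) = T → F = F

F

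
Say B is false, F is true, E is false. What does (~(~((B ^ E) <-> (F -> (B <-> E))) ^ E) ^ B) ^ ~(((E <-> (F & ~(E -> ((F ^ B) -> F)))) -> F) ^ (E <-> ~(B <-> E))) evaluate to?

1

B ^ E = 0 ^ 0 = 0
B <-> E = 0 <-> 0 = 1
F -> (B <-> E) = 1 -> 1 = 1
(B ^ E) <-> (F -> (B <-> E)) = 0 <-> 1 = 0
~((B ^ E) <-> (F -> (B <-> E))) = ~0 = 1
~((B ^ E) <-> (F -> (B <-> E))) ^ E = 1 ^ 0 = 1
~(~((B ^ E) <-> (F -> (B <-> E))) ^ E) = ~1 = 0
~(~((B ^ E) <-> (F -> (B <-> E))) ^ E) ^ B = 0 ^ 0 = 0
F ^ B = 1 ^ 0 = 1
(F ^ B) -> F = 1 -> 1 = 1
E -> ((F ^ B) -> F) = 0 -> 1 = 1
~(E -> ((F ^ B) -> F)) = ~1 = 0
F & ~(E -> ((F ^ B) -> F)) = 1 & 0 = 0
E <-> (F & ~(E -> ((F ^ B) -> F))) = 0 <-> 0 = 1
(E <-> (F & ~(E -> ((F ^ B) -> F)))) -> F = 1 -> 1 = 1
B <-> E = 0 <-> 0 = 1
~(B <-> E) = ~1 = 0
E <-> ~(B <-> E) = 0 <-> 0 = 1
((E <-> (F & ~(E -> ((F ^ B) -> F)))) -> F) ^ (E <-> ~(B <-> E)) = 1 ^ 1 = 0
~(((E <-> (F & ~(E -> ((F ^ B) -> F)))) -> F) ^ (E <-> ~(B <-> E))) = ~0 = 1
(~(~((B ^ E) <-> (F -> (B <-> E))) ^ E) ^ B) ^ ~(((E <-> (F & ~(E -> ((F ^ B) -> F)))) -> F) ^ (E <-> ~(B <-> E))) = 0 ^ 1 = 1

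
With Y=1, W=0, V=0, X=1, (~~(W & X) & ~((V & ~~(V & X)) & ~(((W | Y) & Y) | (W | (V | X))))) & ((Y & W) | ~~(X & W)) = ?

0

Substituting Y=1, W=0, V=0, X=1:
W & X = 0 & 1 = 0
~(W & X) = ~0 = 1
~~(W & X) = ~1 = 0
V & X = 0 & 1 = 0
~(V & X) = ~0 = 1
~~(V & X) = ~1 = 0
V & ~~(V & X) = 0 & 0 = 0
W | Y = 0 | 1 = 1
(W | Y) & Y = 1 & 1 = 1
V | X = 0 | 1 = 1
W | (V | X) = 0 | 1 = 1
((W | Y) & Y) | (W | (V | X)) = 1 | 1 = 1
~(((W | Y) & Y) | (W | (V | X))) = ~1 = 0
(V & ~~(V & X)) & ~(((W | Y) & Y) | (W | (V | X))) = 0 & 0 = 0
~((V & ~~(V & X)) & ~(((W | Y) & Y) | (W | (V | X)))) = ~0 = 1
~~(W & X) & ~((V & ~~(V & X)) & ~(((W | Y) & Y) | (W | (V | X)))) = 0 & 1 = 0
Y & W = 1 & 0 = 0
X & W = 1 & 0 = 0
~(X & W) = ~0 = 1
~~(X & W) = ~1 = 0
(Y & W) | ~~(X & W) = 0 | 0 = 0
(~~(W & X) & ~((V & ~~(V & X)) & ~(((W | Y) & Y) | (W | (V | X))))) & ((Y & W) | ~~(X & W)) = 0 & 0 = 0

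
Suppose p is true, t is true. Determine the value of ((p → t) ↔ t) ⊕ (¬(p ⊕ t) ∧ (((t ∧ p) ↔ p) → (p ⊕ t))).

p → t = T → T = T
(p → t) ↔ t = T ↔ T = T
p ⊕ t = T ⊕ T = F
¬(p ⊕ t) = ¬F = T
t ∧ p = T ∧ T = T
(t ∧ p) ↔ p = T ↔ T = T
p ⊕ t = T ⊕ T = F
((t ∧ p) ↔ p) → (p ⊕ t) = T → F = F
¬(p ⊕ t) ∧ (((t ∧ p) ↔ p) → (p ⊕ t)) = T ∧ F = F
((p → t) ↔ t) ⊕ (¬(p ⊕ t) ∧ (((t ∧ p) ↔ p) → (p ⊕ t))) = T ⊕ F = T

T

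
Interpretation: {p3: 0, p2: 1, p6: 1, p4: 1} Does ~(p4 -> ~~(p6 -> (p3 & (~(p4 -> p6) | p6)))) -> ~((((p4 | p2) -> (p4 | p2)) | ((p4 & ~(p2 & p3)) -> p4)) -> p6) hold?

0

Substituting p3=0, p2=1, p6=1, p4=1:
p4 -> p6 = 1 -> 1 = 1
~(p4 -> p6) = ~1 = 0
~(p4 -> p6) | p6 = 0 | 1 = 1
p3 & (~(p4 -> p6) | p6) = 0 & 1 = 0
p6 -> (p3 & (~(p4 -> p6) | p6)) = 1 -> 0 = 0
~(p6 -> (p3 & (~(p4 -> p6) | p6))) = ~0 = 1
~~(p6 -> (p3 & (~(p4 -> p6) | p6))) = ~1 = 0
p4 -> ~~(p6 -> (p3 & (~(p4 -> p6) | p6))) = 1 -> 0 = 0
~(p4 -> ~~(p6 -> (p3 & (~(p4 -> p6) | p6)))) = ~0 = 1
p4 | p2 = 1 | 1 = 1
p4 | p2 = 1 | 1 = 1
(p4 | p2) -> (p4 | p2) = 1 -> 1 = 1
p2 & p3 = 1 & 0 = 0
~(p2 & p3) = ~0 = 1
p4 & ~(p2 & p3) = 1 & 1 = 1
(p4 & ~(p2 & p3)) -> p4 = 1 -> 1 = 1
((p4 | p2) -> (p4 | p2)) | ((p4 & ~(p2 & p3)) -> p4) = 1 | 1 = 1
(((p4 | p2) -> (p4 | p2)) | ((p4 & ~(p2 & p3)) -> p4)) -> p6 = 1 -> 1 = 1
~((((p4 | p2) -> (p4 | p2)) | ((p4 & ~(p2 & p3)) -> p4)) -> p6) = ~1 = 0
~(p4 -> ~~(p6 -> (p3 & (~(p4 -> p6) | p6)))) -> ~((((p4 | p2) -> (p4 | p2)) | ((p4 & ~(p2 & p3)) -> p4)) -> p6) = 1 -> 0 = 0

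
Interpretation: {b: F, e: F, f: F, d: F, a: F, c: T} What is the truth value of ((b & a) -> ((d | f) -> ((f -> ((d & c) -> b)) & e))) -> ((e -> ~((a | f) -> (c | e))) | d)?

Substituting b=F, e=F, f=F, d=F, a=F, c=T:
b & a = F & F = F
d | f = F | F = F
d & c = F & T = F
(d & c) -> b = F -> F = T
f -> ((d & c) -> b) = F -> T = T
(f -> ((d & c) -> b)) & e = T & F = F
(d | f) -> ((f -> ((d & c) -> b)) & e) = F -> F = T
(b & a) -> ((d | f) -> ((f -> ((d & c) -> b)) & e)) = F -> T = T
a | f = F | F = F
c | e = T | F = T
(a | f) -> (c | e) = F -> T = T
~((a | f) -> (c | e)) = ~T = F
e -> ~((a | f) -> (c | e)) = F -> F = T
(e -> ~((a | f) -> (c | e))) | d = T | F = T
((b & a) -> ((d | f) -> ((f -> ((d & c) -> b)) & e))) -> ((e -> ~((a | f) -> (c | e))) | d) = T -> T = T

T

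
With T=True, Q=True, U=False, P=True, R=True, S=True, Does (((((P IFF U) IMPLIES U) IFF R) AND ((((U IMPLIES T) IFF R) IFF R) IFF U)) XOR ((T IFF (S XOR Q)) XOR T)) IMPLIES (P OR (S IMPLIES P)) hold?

True

P IFF U = True IFF False = False
(P IFF U) IMPLIES U = False IMPLIES False = True
((P IFF U) IMPLIES U) IFF R = True IFF True = True
U IMPLIES T = False IMPLIES True = True
(U IMPLIES T) IFF R = True IFF True = True
((U IMPLIES T) IFF R) IFF R = True IFF True = True
(((U IMPLIES T) IFF R) IFF R) IFF U = True IFF False = False
(((P IFF U) IMPLIES U) IFF R) AND ((((U IMPLIES T) IFF R) IFF R) IFF U) = True AND False = False
S XOR Q = True XOR True = False
T IFF (S XOR Q) = True IFF False = False
(T IFF (S XOR Q)) XOR T = False XOR True = True
((((P IFF U) IMPLIES U) IFF R) AND ((((U IMPLIES T) IFF R) IFF R) IFF U)) XOR ((T IFF (S XOR Q)) XOR T) = False XOR True = True
S IMPLIES P = True IMPLIES True = True
P OR (S IMPLIES P) = True OR True = True
(((((P IFF U) IMPLIES U) IFF R) AND ((((U IMPLIES T) IFF R) IFF R) IFF U)) XOR ((T IFF (S XOR Q)) XOR T)) IMPLIES (P OR (S IMPLIES P)) = True IMPLIES True = True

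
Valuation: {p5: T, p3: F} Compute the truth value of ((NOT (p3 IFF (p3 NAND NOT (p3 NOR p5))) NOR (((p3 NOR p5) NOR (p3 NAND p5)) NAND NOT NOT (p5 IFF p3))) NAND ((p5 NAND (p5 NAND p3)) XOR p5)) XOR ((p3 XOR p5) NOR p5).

T

p3 NOR p5 = F NOR T = F
NOT (p3 NOR p5) = NOT F = T
p3 NAND NOT (p3 NOR p5) = F NAND T = T
p3 IFF (p3 NAND NOT (p3 NOR p5)) = F IFF T = F
NOT (p3 IFF (p3 NAND NOT (p3 NOR p5))) = NOT F = T
p3 NOR p5 = F NOR T = F
p3 NAND p5 = F NAND T = T
(p3 NOR p5) NOR (p3 NAND p5) = F NOR T = F
p5 IFF p3 = T IFF F = F
NOT (p5 IFF p3) = NOT F = T
NOT NOT (p5 IFF p3) = NOT T = F
((p3 NOR p5) NOR (p3 NAND p5)) NAND NOT NOT (p5 IFF p3) = F NAND F = T
NOT (p3 IFF (p3 NAND NOT (p3 NOR p5))) NOR (((p3 NOR p5) NOR (p3 NAND p5)) NAND NOT NOT (p5 IFF p3)) = T NOR T = F
p5 NAND p3 = T NAND F = T
p5 NAND (p5 NAND p3) = T NAND T = F
(p5 NAND (p5 NAND p3)) XOR p5 = F XOR T = T
(NOT (p3 IFF (p3 NAND NOT (p3 NOR p5))) NOR (((p3 NOR p5) NOR (p3 NAND p5)) NAND NOT NOT (p5 IFF p3))) NAND ((p5 NAND (p5 NAND p3)) XOR p5) = F NAND T = T
p3 XOR p5 = F XOR T = T
(p3 XOR p5) NOR p5 = T NOR T = F
((NOT (p3 IFF (p3 NAND NOT (p3 NOR p5))) NOR (((p3 NOR p5) NOR (p3 NAND p5)) NAND NOT NOT (p5 IFF p3))) NAND ((p5 NAND (p5 NAND p3)) XOR p5)) XOR ((p3 XOR p5) NOR p5) = T XOR F = T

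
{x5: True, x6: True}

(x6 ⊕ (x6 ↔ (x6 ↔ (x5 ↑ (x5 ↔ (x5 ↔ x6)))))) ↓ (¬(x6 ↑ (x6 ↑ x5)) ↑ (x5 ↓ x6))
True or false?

x5 ↔ x6 = True ↔ True = True
x5 ↔ (x5 ↔ x6) = True ↔ True = True
x5 ↑ (x5 ↔ (x5 ↔ x6)) = True ↑ True = False
x6 ↔ (x5 ↑ (x5 ↔ (x5 ↔ x6))) = True ↔ False = False
x6 ↔ (x6 ↔ (x5 ↑ (x5 ↔ (x5 ↔ x6)))) = True ↔ False = False
x6 ⊕ (x6 ↔ (x6 ↔ (x5 ↑ (x5 ↔ (x5 ↔ x6))))) = True ⊕ False = True
x6 ↑ x5 = True ↑ True = False
x6 ↑ (x6 ↑ x5) = True ↑ False = True
¬(x6 ↑ (x6 ↑ x5)) = ¬True = False
x5 ↓ x6 = True ↓ True = False
¬(x6 ↑ (x6 ↑ x5)) ↑ (x5 ↓ x6) = False ↑ False = True
(x6 ⊕ (x6 ↔ (x6 ↔ (x5 ↑ (x5 ↔ (x5 ↔ x6)))))) ↓ (¬(x6 ↑ (x6 ↑ x5)) ↑ (x5 ↓ x6)) = True ↓ True = False

False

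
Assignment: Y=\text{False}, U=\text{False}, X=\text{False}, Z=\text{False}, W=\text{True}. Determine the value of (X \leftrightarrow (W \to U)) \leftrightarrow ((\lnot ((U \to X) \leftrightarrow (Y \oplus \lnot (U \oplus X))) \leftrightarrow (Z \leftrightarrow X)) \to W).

\text{True}

W \to U = \text{True} \to \text{False} = \text{False}
X \leftrightarrow (W \to U) = \text{False} \leftrightarrow \text{False} = \text{True}
U \to X = \text{False} \to \text{False} = \text{True}
U \oplus X = \text{False} \oplus \text{False} = \text{False}
\lnot (U \oplus X) = \lnot \text{False} = \text{True}
Y \oplus \lnot (U \oplus X) = \text{False} \oplus \text{True} = \text{True}
(U \to X) \leftrightarrow (Y \oplus \lnot (U \oplus X)) = \text{True} \leftrightarrow \text{True} = \text{True}
\lnot ((U \to X) \leftrightarrow (Y \oplus \lnot (U \oplus X))) = \lnot \text{True} = \text{False}
Z \leftrightarrow X = \text{False} \leftrightarrow \text{False} = \text{True}
\lnot ((U \to X) \leftrightarrow (Y \oplus \lnot (U \oplus X))) \leftrightarrow (Z \leftrightarrow X) = \text{False} \leftrightarrow \text{True} = \text{False}
(\lnot ((U \to X) \leftrightarrow (Y \oplus \lnot (U \oplus X))) \leftrightarrow (Z \leftrightarrow X)) \to W = \text{False} \to \text{True} = \text{True}
(X \leftrightarrow (W \to U)) \leftrightarrow ((\lnot ((U \to X) \leftrightarrow (Y \oplus \lnot (U \oplus X))) \leftrightarrow (Z \leftrightarrow X)) \to W) = \text{True} \leftrightarrow \text{True} = \text{True}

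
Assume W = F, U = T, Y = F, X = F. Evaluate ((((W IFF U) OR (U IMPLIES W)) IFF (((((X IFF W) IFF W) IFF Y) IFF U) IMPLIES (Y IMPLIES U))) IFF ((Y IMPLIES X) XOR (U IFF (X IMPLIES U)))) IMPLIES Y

W IFF U = F IFF T = F
U IMPLIES W = T IMPLIES F = F
(W IFF U) OR (U IMPLIES W) = F OR F = F
X IFF W = F IFF F = T
(X IFF W) IFF W = T IFF F = F
((X IFF W) IFF W) IFF Y = F IFF F = T
(((X IFF W) IFF W) IFF Y) IFF U = T IFF T = T
Y IMPLIES U = F IMPLIES T = T
((((X IFF W) IFF W) IFF Y) IFF U) IMPLIES (Y IMPLIES U) = T IMPLIES T = T
((W IFF U) OR (U IMPLIES W)) IFF (((((X IFF W) IFF W) IFF Y) IFF U) IMPLIES (Y IMPLIES U)) = F IFF T = F
Y IMPLIES X = F IMPLIES F = T
X IMPLIES U = F IMPLIES T = T
U IFF (X IMPLIES U) = T IFF T = T
(Y IMPLIES X) XOR (U IFF (X IMPLIES U)) = T XOR T = F
(((W IFF U) OR (U IMPLIES W)) IFF (((((X IFF W) IFF W) IFF Y) IFF U) IMPLIES (Y IMPLIES U))) IFF ((Y IMPLIES X) XOR (U IFF (X IMPLIES U))) = F IFF F = T
((((W IFF U) OR (U IMPLIES W)) IFF (((((X IFF W) IFF W) IFF Y) IFF U) IMPLIES (Y IMPLIES U))) IFF ((Y IMPLIES X) XOR (U IFF (X IMPLIES U)))) IMPLIES Y = T IMPLIES F = F

F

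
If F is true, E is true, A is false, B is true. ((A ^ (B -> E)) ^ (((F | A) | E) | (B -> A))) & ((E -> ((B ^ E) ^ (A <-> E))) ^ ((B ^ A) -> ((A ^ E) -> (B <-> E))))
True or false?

False

Substituting F=True, E=True, A=False, B=True:
B -> E = True -> True = True
A ^ (B -> E) = False ^ True = True
F | A = True | False = True
(F | A) | E = True | True = True
B -> A = True -> False = False
((F | A) | E) | (B -> A) = True | False = True
(A ^ (B -> E)) ^ (((F | A) | E) | (B -> A)) = True ^ True = False
B ^ E = True ^ True = False
A <-> E = False <-> True = False
(B ^ E) ^ (A <-> E) = False ^ False = False
E -> ((B ^ E) ^ (A <-> E)) = True -> False = False
B ^ A = True ^ False = True
A ^ E = False ^ True = True
B <-> E = True <-> True = True
(A ^ E) -> (B <-> E) = True -> True = True
(B ^ A) -> ((A ^ E) -> (B <-> E)) = True -> True = True
(E -> ((B ^ E) ^ (A <-> E))) ^ ((B ^ A) -> ((A ^ E) -> (B <-> E))) = False ^ True = True
((A ^ (B -> E)) ^ (((F | A) | E) | (B -> A))) & ((E -> ((B ^ E) ^ (A <-> E))) ^ ((B ^ A) -> ((A ^ E) -> (B <-> E)))) = False & True = False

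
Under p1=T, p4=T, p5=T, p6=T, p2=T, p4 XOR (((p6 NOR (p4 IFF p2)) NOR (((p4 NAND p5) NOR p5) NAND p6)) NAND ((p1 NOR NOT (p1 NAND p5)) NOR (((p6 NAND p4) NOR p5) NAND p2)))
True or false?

p4 IFF p2 = T IFF T = T
p6 NOR (p4 IFF p2) = T NOR T = F
p4 NAND p5 = T NAND T = F
(p4 NAND p5) NOR p5 = F NOR T = F
((p4 NAND p5) NOR p5) NAND p6 = F NAND T = T
(p6 NOR (p4 IFF p2)) NOR (((p4 NAND p5) NOR p5) NAND p6) = F NOR T = F
p1 NAND p5 = T NAND T = F
NOT (p1 NAND p5) = NOT F = T
p1 NOR NOT (p1 NAND p5) = T NOR T = F
p6 NAND p4 = T NAND T = F
(p6 NAND p4) NOR p5 = F NOR T = F
((p6 NAND p4) NOR p5) NAND p2 = F NAND T = T
(p1 NOR NOT (p1 NAND p5)) NOR (((p6 NAND p4) NOR p5) NAND p2) = F NOR T = F
((p6 NOR (p4 IFF p2)) NOR (((p4 NAND p5) NOR p5) NAND p6)) NAND ((p1 NOR NOT (p1 NAND p5)) NOR (((p6 NAND p4) NOR p5) NAND p2)) = F NAND F = T
p4 XOR (((p6 NOR (p4 IFF p2)) NOR (((p4 NAND p5) NOR p5) NAND p6)) NAND ((p1 NOR NOT (p1 NAND p5)) NOR (((p6 NAND p4) NOR p5) NAND p2))) = T XOR T = F

F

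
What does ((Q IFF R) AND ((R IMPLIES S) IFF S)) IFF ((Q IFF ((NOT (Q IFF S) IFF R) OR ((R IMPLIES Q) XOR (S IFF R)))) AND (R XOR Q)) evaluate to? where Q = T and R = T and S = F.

Q IFF R = T IFF T = T
R IMPLIES S = T IMPLIES F = F
(R IMPLIES S) IFF S = F IFF F = T
(Q IFF R) AND ((R IMPLIES S) IFF S) = T AND T = T
Q IFF S = T IFF F = F
NOT (Q IFF S) = NOT F = T
NOT (Q IFF S) IFF R = T IFF T = T
R IMPLIES Q = T IMPLIES T = T
S IFF R = F IFF T = F
(R IMPLIES Q) XOR (S IFF R) = T XOR F = T
(NOT (Q IFF S) IFF R) OR ((R IMPLIES Q) XOR (S IFF R)) = T OR T = T
Q IFF ((NOT (Q IFF S) IFF R) OR ((R IMPLIES Q) XOR (S IFF R))) = T IFF T = T
R XOR Q = T XOR T = F
(Q IFF ((NOT (Q IFF S) IFF R) OR ((R IMPLIES Q) XOR (S IFF R)))) AND (R XOR Q) = T AND F = F
((Q IFF R) AND ((R IMPLIES S) IFF S)) IFF ((Q IFF ((NOT (Q IFF S) IFF R) OR ((R IMPLIES Q) XOR (S IFF R)))) AND (R XOR Q)) = T IFF F = F

F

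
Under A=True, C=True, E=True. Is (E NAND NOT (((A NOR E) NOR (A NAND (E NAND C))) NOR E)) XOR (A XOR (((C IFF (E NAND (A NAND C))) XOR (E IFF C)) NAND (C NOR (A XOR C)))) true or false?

Substituting A=True, C=True, E=True:
A NOR E = True NOR True = False
E NAND C = True NAND True = False
A NAND (E NAND C) = True NAND False = True
(A NOR E) NOR (A NAND (E NAND C)) = False NOR True = False
((A NOR E) NOR (A NAND (E NAND C))) NOR E = False NOR True = False
NOT (((A NOR E) NOR (A NAND (E NAND C))) NOR E) = NOT False = True
E NAND NOT (((A NOR E) NOR (A NAND (E NAND C))) NOR E) = True NAND True = False
A NAND C = True NAND True = False
E NAND (A NAND C) = True NAND False = True
C IFF (E NAND (A NAND C)) = True IFF True = True
E IFF C = True IFF True = True
(C IFF (E NAND (A NAND C))) XOR (E IFF C) = True XOR True = False
A XOR C = True XOR True = False
C NOR (A XOR C) = True NOR False = False
((C IFF (E NAND (A NAND C))) XOR (E IFF C)) NAND (C NOR (A XOR C)) = False NAND False = True
A XOR (((C IFF (E NAND (A NAND C))) XOR (E IFF C)) NAND (C NOR (A XOR C))) = True XOR True = False
(E NAND NOT (((A NOR E) NOR (A NAND (E NAND C))) NOR E)) XOR (A XOR (((C IFF (E NAND (A NAND C))) XOR (E IFF C)) NAND (C NOR (A XOR C)))) = False XOR False = False

False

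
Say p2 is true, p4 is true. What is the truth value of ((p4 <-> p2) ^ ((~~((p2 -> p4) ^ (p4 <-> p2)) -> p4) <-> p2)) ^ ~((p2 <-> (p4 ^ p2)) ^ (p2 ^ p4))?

p4 <-> p2 = True <-> True = True
p2 -> p4 = True -> True = True
p4 <-> p2 = True <-> True = True
(p2 -> p4) ^ (p4 <-> p2) = True ^ True = False
~((p2 -> p4) ^ (p4 <-> p2)) = ~False = True
~~((p2 -> p4) ^ (p4 <-> p2)) = ~True = False
~~((p2 -> p4) ^ (p4 <-> p2)) -> p4 = False -> True = True
(~~((p2 -> p4) ^ (p4 <-> p2)) -> p4) <-> p2 = True <-> True = True
(p4 <-> p2) ^ ((~~((p2 -> p4) ^ (p4 <-> p2)) -> p4) <-> p2) = True ^ True = False
p4 ^ p2 = True ^ True = False
p2 <-> (p4 ^ p2) = True <-> False = False
p2 ^ p4 = True ^ True = False
(p2 <-> (p4 ^ p2)) ^ (p2 ^ p4) = False ^ False = False
~((p2 <-> (p4 ^ p2)) ^ (p2 ^ p4)) = ~False = True
((p4 <-> p2) ^ ((~~((p2 -> p4) ^ (p4 <-> p2)) -> p4) <-> p2)) ^ ~((p2 <-> (p4 ^ p2)) ^ (p2 ^ p4)) = False ^ True = True

True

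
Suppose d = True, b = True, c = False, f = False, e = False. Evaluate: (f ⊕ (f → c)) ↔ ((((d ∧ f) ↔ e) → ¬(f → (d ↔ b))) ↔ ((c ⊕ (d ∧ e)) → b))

False

f → c = False → False = True
f ⊕ (f → c) = False ⊕ True = True
d ∧ f = True ∧ False = False
(d ∧ f) ↔ e = False ↔ False = True
d ↔ b = True ↔ True = True
f → (d ↔ b) = False → True = True
¬(f → (d ↔ b)) = ¬True = False
((d ∧ f) ↔ e) → ¬(f → (d ↔ b)) = True → False = False
d ∧ e = True ∧ False = False
c ⊕ (d ∧ e) = False ⊕ False = False
(c ⊕ (d ∧ e)) → b = False → True = True
(((d ∧ f) ↔ e) → ¬(f → (d ↔ b))) ↔ ((c ⊕ (d ∧ e)) → b) = False ↔ True = False
(f ⊕ (f → c)) ↔ ((((d ∧ f) ↔ e) → ¬(f → (d ↔ b))) ↔ ((c ⊕ (d ∧ e)) → b)) = True ↔ False = False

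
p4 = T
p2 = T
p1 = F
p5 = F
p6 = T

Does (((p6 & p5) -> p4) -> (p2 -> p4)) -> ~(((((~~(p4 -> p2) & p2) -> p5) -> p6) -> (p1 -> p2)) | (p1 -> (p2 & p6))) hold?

p6 & p5 = T & F = F
(p6 & p5) -> p4 = F -> T = T
p2 -> p4 = T -> T = T
((p6 & p5) -> p4) -> (p2 -> p4) = T -> T = T
p4 -> p2 = T -> T = T
~(p4 -> p2) = ~T = F
~~(p4 -> p2) = ~F = T
~~(p4 -> p2) & p2 = T & T = T
(~~(p4 -> p2) & p2) -> p5 = T -> F = F
((~~(p4 -> p2) & p2) -> p5) -> p6 = F -> T = T
p1 -> p2 = F -> T = T
(((~~(p4 -> p2) & p2) -> p5) -> p6) -> (p1 -> p2) = T -> T = T
p2 & p6 = T & T = T
p1 -> (p2 & p6) = F -> T = T
((((~~(p4 -> p2) & p2) -> p5) -> p6) -> (p1 -> p2)) | (p1 -> (p2 & p6)) = T | T = T
~(((((~~(p4 -> p2) & p2) -> p5) -> p6) -> (p1 -> p2)) | (p1 -> (p2 & p6))) = ~T = F
(((p6 & p5) -> p4) -> (p2 -> p4)) -> ~(((((~~(p4 -> p2) & p2) -> p5) -> p6) -> (p1 -> p2)) | (p1 -> (p2 & p6))) = T -> F = F

F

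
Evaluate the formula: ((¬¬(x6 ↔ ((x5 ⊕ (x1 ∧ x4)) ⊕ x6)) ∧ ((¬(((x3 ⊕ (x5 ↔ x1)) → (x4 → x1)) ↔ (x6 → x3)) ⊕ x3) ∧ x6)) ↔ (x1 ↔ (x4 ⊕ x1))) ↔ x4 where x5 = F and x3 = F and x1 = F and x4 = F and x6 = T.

F

Substituting x5=F, x3=F, x1=F, x4=F, x6=T:
x1 ∧ x4 = F ∧ F = F
x5 ⊕ (x1 ∧ x4) = F ⊕ F = F
(x5 ⊕ (x1 ∧ x4)) ⊕ x6 = F ⊕ T = T
x6 ↔ ((x5 ⊕ (x1 ∧ x4)) ⊕ x6) = T ↔ T = T
¬(x6 ↔ ((x5 ⊕ (x1 ∧ x4)) ⊕ x6)) = ¬T = F
¬¬(x6 ↔ ((x5 ⊕ (x1 ∧ x4)) ⊕ x6)) = ¬F = T
x5 ↔ x1 = F ↔ F = T
x3 ⊕ (x5 ↔ x1) = F ⊕ T = T
x4 → x1 = F → F = T
(x3 ⊕ (x5 ↔ x1)) → (x4 → x1) = T → T = T
x6 → x3 = T → F = F
((x3 ⊕ (x5 ↔ x1)) → (x4 → x1)) ↔ (x6 → x3) = T ↔ F = F
¬(((x3 ⊕ (x5 ↔ x1)) → (x4 → x1)) ↔ (x6 → x3)) = ¬F = T
¬(((x3 ⊕ (x5 ↔ x1)) → (x4 → x1)) ↔ (x6 → x3)) ⊕ x3 = T ⊕ F = T
(¬(((x3 ⊕ (x5 ↔ x1)) → (x4 → x1)) ↔ (x6 → x3)) ⊕ x3) ∧ x6 = T ∧ T = T
¬¬(x6 ↔ ((x5 ⊕ (x1 ∧ x4)) ⊕ x6)) ∧ ((¬(((x3 ⊕ (x5 ↔ x1)) → (x4 → x1)) ↔ (x6 → x3)) ⊕ x3) ∧ x6) = T ∧ T = T
x4 ⊕ x1 = F ⊕ F = F
x1 ↔ (x4 ⊕ x1) = F ↔ F = T
(¬¬(x6 ↔ ((x5 ⊕ (x1 ∧ x4)) ⊕ x6)) ∧ ((¬(((x3 ⊕ (x5 ↔ x1)) → (x4 → x1)) ↔ (x6 → x3)) ⊕ x3) ∧ x6)) ↔ (x1 ↔ (x4 ⊕ x1)) = T ↔ T = T
((¬¬(x6 ↔ ((x5 ⊕ (x1 ∧ x4)) ⊕ x6)) ∧ ((¬(((x3 ⊕ (x5 ↔ x1)) → (x4 → x1)) ↔ (x6 → x3)) ⊕ x3) ∧ x6)) ↔ (x1 ↔ (x4 ⊕ x1))) ↔ x4 = T ↔ F = F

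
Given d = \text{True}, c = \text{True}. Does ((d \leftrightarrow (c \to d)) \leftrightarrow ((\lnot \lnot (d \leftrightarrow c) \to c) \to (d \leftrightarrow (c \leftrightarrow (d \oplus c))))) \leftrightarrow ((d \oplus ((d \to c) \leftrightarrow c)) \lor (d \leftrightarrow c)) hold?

c \to d = \text{True} \to \text{True} = \text{True}
d \leftrightarrow (c \to d) = \text{True} \leftrightarrow \text{True} = \text{True}
d \leftrightarrow c = \text{True} \leftrightarrow \text{True} = \text{True}
\lnot (d \leftrightarrow c) = \lnot \text{True} = \text{False}
\lnot \lnot (d \leftrightarrow c) = \lnot \text{False} = \text{True}
\lnot \lnot (d \leftrightarrow c) \to c = \text{True} \to \text{True} = \text{True}
d \oplus c = \text{True} \oplus \text{True} = \text{False}
c \leftrightarrow (d \oplus c) = \text{True} \leftrightarrow \text{False} = \text{False}
d \leftrightarrow (c \leftrightarrow (d \oplus c)) = \text{True} \leftrightarrow \text{False} = \text{False}
(\lnot \lnot (d \leftrightarrow c) \to c) \to (d \leftrightarrow (c \leftrightarrow (d \oplus c))) = \text{True} \to \text{False} = \text{False}
(d \leftrightarrow (c \to d)) \leftrightarrow ((\lnot \lnot (d \leftrightarrow c) \to c) \to (d \leftrightarrow (c \leftrightarrow (d \oplus c)))) = \text{True} \leftrightarrow \text{False} = \text{False}
d \to c = \text{True} \to \text{True} = \text{True}
(d \to c) \leftrightarrow c = \text{True} \leftrightarrow \text{True} = \text{True}
d \oplus ((d \to c) \leftrightarrow c) = \text{True} \oplus \text{True} = \text{False}
d \leftrightarrow c = \text{True} \leftrightarrow \text{True} = \text{True}
(d \oplus ((d \to c) \leftrightarrow c)) \lor (d \leftrightarrow c) = \text{False} \lor \text{True} = \text{True}
((d \leftrightarrow (c \to d)) \leftrightarrow ((\lnot \lnot (d \leftrightarrow c) \to c) \to (d \leftrightarrow (c \leftrightarrow (d \oplus c))))) \leftrightarrow ((d \oplus ((d \to c) \leftrightarrow c)) \lor (d \leftrightarrow c)) = \text{False} \leftrightarrow \text{True} = \text{False}

\text{False}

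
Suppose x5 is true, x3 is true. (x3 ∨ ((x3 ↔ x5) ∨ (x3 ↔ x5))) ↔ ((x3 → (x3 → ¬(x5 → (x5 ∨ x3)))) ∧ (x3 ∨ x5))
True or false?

F

Substituting x5=T, x3=T:
x3 ↔ x5 = T ↔ T = T
x3 ↔ x5 = T ↔ T = T
(x3 ↔ x5) ∨ (x3 ↔ x5) = T ∨ T = T
x3 ∨ ((x3 ↔ x5) ∨ (x3 ↔ x5)) = T ∨ T = T
x5 ∨ x3 = T ∨ T = T
x5 → (x5 ∨ x3) = T → T = T
¬(x5 → (x5 ∨ x3)) = ¬T = F
x3 → ¬(x5 → (x5 ∨ x3)) = T → F = F
x3 → (x3 → ¬(x5 → (x5 ∨ x3))) = T → F = F
x3 ∨ x5 = T ∨ T = T
(x3 → (x3 → ¬(x5 → (x5 ∨ x3)))) ∧ (x3 ∨ x5) = F ∧ T = F
(x3 ∨ ((x3 ↔ x5) ∨ (x3 ↔ x5))) ↔ ((x3 → (x3 → ¬(x5 → (x5 ∨ x3)))) ∧ (x3 ∨ x5)) = T ↔ F = F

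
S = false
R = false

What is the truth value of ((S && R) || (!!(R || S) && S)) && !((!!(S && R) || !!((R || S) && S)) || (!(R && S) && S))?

Substituting S=false, R=false:
S && R = false && false = false
R || S = false || false = false
!(R || S) = !false = true
!!(R || S) = !true = false
!!(R || S) && S = false && false = false
(S && R) || (!!(R || S) && S) = false || false = false
S && R = false && false = false
!(S && R) = !false = true
!!(S && R) = !true = false
R || S = false || false = false
(R || S) && S = false && false = false
!((R || S) && S) = !false = true
!!((R || S) && S) = !true = false
!!(S && R) || !!((R || S) && S) = false || false = false
R && S = false && false = false
!(R && S) = !false = true
!(R && S) && S = true && false = false
(!!(S && R) || !!((R || S) && S)) || (!(R && S) && S) = false || false = false
!((!!(S && R) || !!((R || S) && S)) || (!(R && S) && S)) = !false = true
((S && R) || (!!(R || S) && S)) && !((!!(S && R) || !!((R || S) && S)) || (!(R && S) && S)) = false && true = false

false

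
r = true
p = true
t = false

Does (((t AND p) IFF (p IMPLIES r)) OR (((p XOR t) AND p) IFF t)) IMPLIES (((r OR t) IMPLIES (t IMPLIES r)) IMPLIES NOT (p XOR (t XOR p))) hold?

Substituting r=true, p=true, t=false:
t AND p = false AND true = false
p IMPLIES r = true IMPLIES true = true
(t AND p) IFF (p IMPLIES r) = false IFF true = false
p XOR t = true XOR false = true
(p XOR t) AND p = true AND true = true
((p XOR t) AND p) IFF t = true IFF false = false
((t AND p) IFF (p IMPLIES r)) OR (((p XOR t) AND p) IFF t) = false OR false = false
r OR t = true OR false = true
t IMPLIES r = false IMPLIES true = true
(r OR t) IMPLIES (t IMPLIES r) = true IMPLIES true = true
t XOR p = false XOR true = true
p XOR (t XOR p) = true XOR true = false
NOT (p XOR (t XOR p)) = NOT false = true
((r OR t) IMPLIES (t IMPLIES r)) IMPLIES NOT (p XOR (t XOR p)) = true IMPLIES true = true
(((t AND p) IFF (p IMPLIES r)) OR (((p XOR t) AND p) IFF t)) IMPLIES (((r OR t) IMPLIES (t IMPLIES r)) IMPLIES NOT (p XOR (t XOR p))) = false IMPLIES true = true

true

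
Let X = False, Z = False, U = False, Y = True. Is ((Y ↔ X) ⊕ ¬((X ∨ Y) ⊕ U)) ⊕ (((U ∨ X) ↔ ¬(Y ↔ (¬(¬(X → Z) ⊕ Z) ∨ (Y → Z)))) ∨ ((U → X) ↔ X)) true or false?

Y ↔ X = True ↔ False = False
X ∨ Y = False ∨ True = True
(X ∨ Y) ⊕ U = True ⊕ False = True
¬((X ∨ Y) ⊕ U) = ¬True = False
(Y ↔ X) ⊕ ¬((X ∨ Y) ⊕ U) = False ⊕ False = False
U ∨ X = False ∨ False = False
X → Z = False → False = True
¬(X → Z) = ¬True = False
¬(X → Z) ⊕ Z = False ⊕ False = False
¬(¬(X → Z) ⊕ Z) = ¬False = True
Y → Z = True → False = False
¬(¬(X → Z) ⊕ Z) ∨ (Y → Z) = True ∨ False = True
Y ↔ (¬(¬(X → Z) ⊕ Z) ∨ (Y → Z)) = True ↔ True = True
¬(Y ↔ (¬(¬(X → Z) ⊕ Z) ∨ (Y → Z))) = ¬True = False
(U ∨ X) ↔ ¬(Y ↔ (¬(¬(X → Z) ⊕ Z) ∨ (Y → Z))) = False ↔ False = True
U → X = False → False = True
(U → X) ↔ X = True ↔ False = False
((U ∨ X) ↔ ¬(Y ↔ (¬(¬(X → Z) ⊕ Z) ∨ (Y → Z)))) ∨ ((U → X) ↔ X) = True ∨ False = True
((Y ↔ X) ⊕ ¬((X ∨ Y) ⊕ U)) ⊕ (((U ∨ X) ↔ ¬(Y ↔ (¬(¬(X → Z) ⊕ Z) ∨ (Y → Z)))) ∨ ((U → X) ↔ X)) = False ⊕ True = True

True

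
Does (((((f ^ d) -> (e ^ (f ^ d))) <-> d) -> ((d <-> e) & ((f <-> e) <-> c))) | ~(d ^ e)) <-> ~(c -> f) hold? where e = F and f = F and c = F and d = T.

Substituting e=F, f=F, c=F, d=T:
f ^ d = F ^ T = T
f ^ d = F ^ T = T
e ^ (f ^ d) = F ^ T = T
(f ^ d) -> (e ^ (f ^ d)) = T -> T = T
((f ^ d) -> (e ^ (f ^ d))) <-> d = T <-> T = T
d <-> e = T <-> F = F
f <-> e = F <-> F = T
(f <-> e) <-> c = T <-> F = F
(d <-> e) & ((f <-> e) <-> c) = F & F = F
(((f ^ d) -> (e ^ (f ^ d))) <-> d) -> ((d <-> e) & ((f <-> e) <-> c)) = T -> F = F
d ^ e = T ^ F = T
~(d ^ e) = ~T = F
((((f ^ d) -> (e ^ (f ^ d))) <-> d) -> ((d <-> e) & ((f <-> e) <-> c))) | ~(d ^ e) = F | F = F
c -> f = F -> F = T
~(c -> f) = ~T = F
(((((f ^ d) -> (e ^ (f ^ d))) <-> d) -> ((d <-> e) & ((f <-> e) <-> c))) | ~(d ^ e)) <-> ~(c -> f) = F <-> F = T

T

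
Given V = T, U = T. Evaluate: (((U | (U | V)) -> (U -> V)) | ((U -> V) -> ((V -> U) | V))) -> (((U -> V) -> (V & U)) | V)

Substituting V=T, U=T:
U | V = T | T = T
U | (U | V) = T | T = T
U -> V = T -> T = T
(U | (U | V)) -> (U -> V) = T -> T = T
U -> V = T -> T = T
V -> U = T -> T = T
(V -> U) | V = T | T = T
(U -> V) -> ((V -> U) | V) = T -> T = T
((U | (U | V)) -> (U -> V)) | ((U -> V) -> ((V -> U) | V)) = T | T = T
U -> V = T -> T = T
V & U = T & T = T
(U -> V) -> (V & U) = T -> T = T
((U -> V) -> (V & U)) | V = T | T = T
(((U | (U | V)) -> (U -> V)) | ((U -> V) -> ((V -> U) | V))) -> (((U -> V) -> (V & U)) | V) = T -> T = T

T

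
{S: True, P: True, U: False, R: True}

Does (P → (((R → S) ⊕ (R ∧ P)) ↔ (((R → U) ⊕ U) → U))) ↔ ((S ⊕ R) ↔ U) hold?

False

R → S = True → True = True
R ∧ P = True ∧ True = True
(R → S) ⊕ (R ∧ P) = True ⊕ True = False
R → U = True → False = False
(R → U) ⊕ U = False ⊕ False = False
((R → U) ⊕ U) → U = False → False = True
((R → S) ⊕ (R ∧ P)) ↔ (((R → U) ⊕ U) → U) = False ↔ True = False
P → (((R → S) ⊕ (R ∧ P)) ↔ (((R → U) ⊕ U) → U)) = True → False = False
S ⊕ R = True ⊕ True = False
(S ⊕ R) ↔ U = False ↔ False = True
(P → (((R → S) ⊕ (R ∧ P)) ↔ (((R → U) ⊕ U) → U))) ↔ ((S ⊕ R) ↔ U) = False ↔ True = False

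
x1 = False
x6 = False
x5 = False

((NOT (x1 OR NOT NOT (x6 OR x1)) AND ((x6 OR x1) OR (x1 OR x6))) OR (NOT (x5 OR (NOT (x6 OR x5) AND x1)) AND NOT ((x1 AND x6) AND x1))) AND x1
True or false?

False

x6 OR x1 = False OR False = False
NOT (x6 OR x1) = NOT False = True
NOT NOT (x6 OR x1) = NOT True = False
x1 OR NOT NOT (x6 OR x1) = False OR False = False
NOT (x1 OR NOT NOT (x6 OR x1)) = NOT False = True
x6 OR x1 = False OR False = False
x1 OR x6 = False OR False = False
(x6 OR x1) OR (x1 OR x6) = False OR False = False
NOT (x1 OR NOT NOT (x6 OR x1)) AND ((x6 OR x1) OR (x1 OR x6)) = True AND False = False
x6 OR x5 = False OR False = False
NOT (x6 OR x5) = NOT False = True
NOT (x6 OR x5) AND x1 = True AND False = False
x5 OR (NOT (x6 OR x5) AND x1) = False OR False = False
NOT (x5 OR (NOT (x6 OR x5) AND x1)) = NOT False = True
x1 AND x6 = False AND False = False
(x1 AND x6) AND x1 = False AND False = False
NOT ((x1 AND x6) AND x1) = NOT False = True
NOT (x5 OR (NOT (x6 OR x5) AND x1)) AND NOT ((x1 AND x6) AND x1) = True AND True = True
(NOT (x1 OR NOT NOT (x6 OR x1)) AND ((x6 OR x1) OR (x1 OR x6))) OR (NOT (x5 OR (NOT (x6 OR x5) AND x1)) AND NOT ((x1 AND x6) AND x1)) = False OR True = True
((NOT (x1 OR NOT NOT (x6 OR x1)) AND ((x6 OR x1) OR (x1 OR x6))) OR (NOT (x5 OR (NOT (x6 OR x5) AND x1)) AND NOT ((x1 AND x6) AND x1))) AND x1 = True AND False = False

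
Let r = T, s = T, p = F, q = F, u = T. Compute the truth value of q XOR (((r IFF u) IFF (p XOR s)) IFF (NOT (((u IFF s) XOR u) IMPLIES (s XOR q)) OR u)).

T

r IFF u = T IFF T = T
p XOR s = F XOR T = T
(r IFF u) IFF (p XOR s) = T IFF T = T
u IFF s = T IFF T = T
(u IFF s) XOR u = T XOR T = F
s XOR q = T XOR F = T
((u IFF s) XOR u) IMPLIES (s XOR q) = F IMPLIES T = T
NOT (((u IFF s) XOR u) IMPLIES (s XOR q)) = NOT T = F
NOT (((u IFF s) XOR u) IMPLIES (s XOR q)) OR u = F OR T = T
((r IFF u) IFF (p XOR s)) IFF (NOT (((u IFF s) XOR u) IMPLIES (s XOR q)) OR u) = T IFF T = T
q XOR (((r IFF u) IFF (p XOR s)) IFF (NOT (((u IFF s) XOR u) IMPLIES (s XOR q)) OR u)) = F XOR T = T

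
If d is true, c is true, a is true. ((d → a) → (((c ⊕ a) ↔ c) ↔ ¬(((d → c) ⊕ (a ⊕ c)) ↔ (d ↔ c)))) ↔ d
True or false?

d → a = True → True = True
c ⊕ a = True ⊕ True = False
(c ⊕ a) ↔ c = False ↔ True = False
d → c = True → True = True
a ⊕ c = True ⊕ True = False
(d → c) ⊕ (a ⊕ c) = True ⊕ False = True
d ↔ c = True ↔ True = True
((d → c) ⊕ (a ⊕ c)) ↔ (d ↔ c) = True ↔ True = True
¬(((d → c) ⊕ (a ⊕ c)) ↔ (d ↔ c)) = ¬True = False
((c ⊕ a) ↔ c) ↔ ¬(((d → c) ⊕ (a ⊕ c)) ↔ (d ↔ c)) = False ↔ False = True
(d → a) → (((c ⊕ a) ↔ c) ↔ ¬(((d → c) ⊕ (a ⊕ c)) ↔ (d ↔ c))) = True → True = True
((d → a) → (((c ⊕ a) ↔ c) ↔ ¬(((d → c) ⊕ (a ⊕ c)) ↔ (d ↔ c)))) ↔ d = True ↔ True = True

True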